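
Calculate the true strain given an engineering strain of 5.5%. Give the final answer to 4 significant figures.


epsilon_true = ln(1 + epsilon_eng)
epsilon_true = ln(1 + 0.055)
epsilon_true = 0.05354


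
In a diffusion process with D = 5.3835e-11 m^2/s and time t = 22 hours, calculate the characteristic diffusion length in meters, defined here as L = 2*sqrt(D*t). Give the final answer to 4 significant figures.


t = 22 hr = 79200 s
Diffusion length = 2*sqrt(D*t)
= 2*sqrt(5.3835e-11 * 79200)
= 4.13e-03 m


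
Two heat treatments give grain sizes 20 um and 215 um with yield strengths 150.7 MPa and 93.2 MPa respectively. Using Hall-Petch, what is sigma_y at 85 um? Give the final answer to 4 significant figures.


sigma_y = sigma0 + k / sqrt(d)
1/sqrt(d1) = 1/sqrt(2e-05) = 223.607;  1/sqrt(d2) = 68.1994
k = (sigma1 - sigma2) / (1/sqrt(d1) - 1/sqrt(d2)) = (150.7 - 93.2) / (223.607 - 68.1994) = 0.369995 MPa*m^0.5
sigma0 = sigma1 - k/sqrt(d1) = 150.7 - 0.369995*223.607 = 67.9665 MPa
sigma_y(d3) = 67.9665 + 0.369995 / sqrt(8.5e-05) = 108.1 MPa


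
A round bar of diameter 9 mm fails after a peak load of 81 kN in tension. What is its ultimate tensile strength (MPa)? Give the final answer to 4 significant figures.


A0 = pi*(d/2)^2 = pi*(9/2)^2 = 63.6173 mm^2
UTS = F_max / A0 = 81*1000 / 63.6173
UTS = 1273 MPa


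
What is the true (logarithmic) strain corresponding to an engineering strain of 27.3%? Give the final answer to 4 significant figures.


epsilon_true = ln(1 + epsilon_eng)
epsilon_true = ln(1 + 0.273)
epsilon_true = 0.2414


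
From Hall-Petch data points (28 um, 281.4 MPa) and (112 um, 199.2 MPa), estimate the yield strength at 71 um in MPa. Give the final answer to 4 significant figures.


sigma_y = sigma0 + k / sqrt(d)
1/sqrt(d1) = 1/sqrt(2.8e-05) = 188.982;  1/sqrt(d2) = 94.4911
k = (sigma1 - sigma2) / (1/sqrt(d1) - 1/sqrt(d2)) = (281.4 - 199.2) / (188.982 - 94.4911) = 0.869923 MPa*m^0.5
sigma0 = sigma1 - k/sqrt(d1) = 281.4 - 0.869923*188.982 = 117 MPa
sigma_y(d3) = 117 + 0.869923 / sqrt(7.1e-05) = 220.2 MPa


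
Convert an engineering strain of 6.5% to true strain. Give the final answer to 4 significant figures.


epsilon_true = ln(1 + epsilon_eng)
epsilon_true = ln(1 + 0.065)
epsilon_true = 0.06297


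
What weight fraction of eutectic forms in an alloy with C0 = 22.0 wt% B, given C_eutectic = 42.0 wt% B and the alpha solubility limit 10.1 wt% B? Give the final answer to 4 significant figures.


f_primary = (C_e - C0) / (C_e - C_alpha_max)
f_primary = (42.0 - 22.0) / (42.0 - 10.1)
f_primary = 0.626959
f_eutectic = 1 - 0.626959 = 0.373


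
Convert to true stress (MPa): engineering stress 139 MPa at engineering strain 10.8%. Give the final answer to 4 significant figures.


sigma_true = sigma_eng * (1 + epsilon_eng)
sigma_true = 139 * (1 + 0.108)
sigma_true = 154 MPa


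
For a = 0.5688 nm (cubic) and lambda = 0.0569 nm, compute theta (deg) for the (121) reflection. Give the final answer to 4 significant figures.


d = a / sqrt(h^2+k^2+l^2)
d = 0.5688 / sqrt(6) = 0.232212 nm
lambda = 2*d*sin(theta)  =>  sin(theta) = lambda / (2*d)
sin(theta) = 0.0569 / (2 * 0.232212) = 0.122518
theta = 7.037 deg


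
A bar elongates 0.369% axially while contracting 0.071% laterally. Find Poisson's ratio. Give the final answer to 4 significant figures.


nu = -epsilon_lat / epsilon_axial
Lateral strain is contraction (negative), so using magnitudes:
nu = 0.071 / 0.369
nu = 0.1924


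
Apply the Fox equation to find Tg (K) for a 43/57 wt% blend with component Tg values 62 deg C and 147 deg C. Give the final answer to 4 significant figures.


1/Tg = w1/Tg1 + w2/Tg2 (in Kelvin)
Tg1 = 335.15 K, Tg2 = 420.15 K
1/Tg = 0.43/335.15 + 0.57/420.15
Tg = 378.8 K


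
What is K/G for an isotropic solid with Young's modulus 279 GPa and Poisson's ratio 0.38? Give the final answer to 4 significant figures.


G = E / (2*(1+nu))
G = 279 / (2*(1+0.38)) = 101.087 GPa
K = E / (3*(1-2*nu))
K = 279 / (3*(1-2*0.38)) = 387.5 GPa
K/G = 387.5 / 101.087 = 3.833


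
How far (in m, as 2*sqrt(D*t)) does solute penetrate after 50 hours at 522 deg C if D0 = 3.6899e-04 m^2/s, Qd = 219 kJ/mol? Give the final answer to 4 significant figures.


Step 1: D = D0 * exp(-Qd/(R*T))
T = 795.15 K
D = 3.6899e-04 * exp(-219e3 / (8.314 * 795.15)) = 1.51372e-18 m^2/s
Step 2: L = 2*sqrt(D*t)
t = 50 h = 180000 s
L = 2*sqrt(1.51372e-18 * 180000) = 1.044e-06 m


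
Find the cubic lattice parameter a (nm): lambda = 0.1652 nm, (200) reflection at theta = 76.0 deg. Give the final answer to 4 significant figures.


d = lambda / (2*sin(theta))
d = 0.1652 / (2*sin(76.0 deg))
d = 0.0851287 nm
a = d * sqrt(h^2+k^2+l^2) = 0.0851287 * sqrt(4)
a = 0.1703 nm


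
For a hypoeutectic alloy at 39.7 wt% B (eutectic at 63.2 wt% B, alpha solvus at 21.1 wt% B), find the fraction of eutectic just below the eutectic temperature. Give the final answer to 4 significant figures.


f_primary = (C_e - C0) / (C_e - C_alpha_max)
f_primary = (63.2 - 39.7) / (63.2 - 21.1)
f_primary = 0.558195
f_eutectic = 1 - 0.558195 = 0.4418


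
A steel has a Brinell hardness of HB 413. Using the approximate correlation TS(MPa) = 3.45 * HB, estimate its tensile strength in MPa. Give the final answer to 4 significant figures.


TS (MPa) = 3.45 * HB
TS = 3.45 * 413
TS = 1425 MPa


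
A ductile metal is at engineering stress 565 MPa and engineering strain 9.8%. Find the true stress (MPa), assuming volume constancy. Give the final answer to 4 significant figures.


sigma_true = sigma_eng * (1 + epsilon_eng)
sigma_true = 565 * (1 + 0.098)
sigma_true = 620.4 MPa


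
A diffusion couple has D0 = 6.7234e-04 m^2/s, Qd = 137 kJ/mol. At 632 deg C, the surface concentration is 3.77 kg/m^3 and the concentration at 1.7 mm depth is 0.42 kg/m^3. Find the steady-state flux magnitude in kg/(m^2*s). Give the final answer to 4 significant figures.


Step 1: D = D0 * exp(-Qd/(R*T))
T = 632 + 273.15 = 905.15 K
D = 6.7234e-04 * exp(-137e3 / (8.314 * 905.15)) = 8.34201e-12 m^2/s
Step 2: J = D * (C1 - C2) / dx
J = 8.34201e-12 * (3.77 - 0.42) / 1.7e-03
J = 1.644e-08 kg/(m^2*s)


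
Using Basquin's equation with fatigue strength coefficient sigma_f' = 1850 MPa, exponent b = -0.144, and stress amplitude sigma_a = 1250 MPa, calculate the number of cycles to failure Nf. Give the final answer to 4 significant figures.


sigma_a = sigma_f' * (2*Nf)^b
2*Nf = (sigma_a / sigma_f')^(1/b)
2*Nf = (1250 / 1850)^(1/-0.144)
2*Nf = 15.2185
Nf = 7.609 cycles


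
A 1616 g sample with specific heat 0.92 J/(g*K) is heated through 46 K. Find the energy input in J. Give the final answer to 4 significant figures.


Q = m * cp * dT
Q = 1616 * 0.92 * 46
Q = 68390 J


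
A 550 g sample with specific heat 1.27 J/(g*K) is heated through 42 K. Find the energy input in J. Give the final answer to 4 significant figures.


Q = m * cp * dT
Q = 550 * 1.27 * 42
Q = 29340 J


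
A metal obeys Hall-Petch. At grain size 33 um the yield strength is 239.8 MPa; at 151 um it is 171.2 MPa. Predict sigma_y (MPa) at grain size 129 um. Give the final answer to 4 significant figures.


sigma_y = sigma0 + k / sqrt(d)
1/sqrt(d1) = 1/sqrt(3.3e-05) = 174.078;  1/sqrt(d2) = 81.3788
k = (sigma1 - sigma2) / (1/sqrt(d1) - 1/sqrt(d2)) = (239.8 - 171.2) / (174.078 - 81.3788) = 0.740031 MPa*m^0.5
sigma0 = sigma1 - k/sqrt(d1) = 239.8 - 0.740031*174.078 = 110.977 MPa
sigma_y(d3) = 110.977 + 0.740031 / sqrt(1.29e-04) = 176.1 MPa


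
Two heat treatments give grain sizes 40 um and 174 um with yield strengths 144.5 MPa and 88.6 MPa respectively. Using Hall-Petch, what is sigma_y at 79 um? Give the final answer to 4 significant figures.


sigma_y = sigma0 + k / sqrt(d)
1/sqrt(d1) = 1/sqrt(4e-05) = 158.114;  1/sqrt(d2) = 75.8098
k = (sigma1 - sigma2) / (1/sqrt(d1) - 1/sqrt(d2)) = (144.5 - 88.6) / (158.114 - 75.8098) = 0.679189 MPa*m^0.5
sigma0 = sigma1 - k/sqrt(d1) = 144.5 - 0.679189*158.114 = 37.1108 MPa
sigma_y(d3) = 37.1108 + 0.679189 / sqrt(7.9e-05) = 113.5 MPa


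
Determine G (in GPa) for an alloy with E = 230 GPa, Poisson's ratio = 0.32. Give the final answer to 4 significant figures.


G = E / (2*(1+nu))
G = 230 / (2*(1+0.32))
G = 87.12 GPa


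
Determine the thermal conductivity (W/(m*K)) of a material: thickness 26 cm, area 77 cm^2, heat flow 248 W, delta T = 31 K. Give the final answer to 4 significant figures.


k = Q*L / (A*dT)
L = 0.26 m, A = 7.7e-03 m^2
k = 248 * 0.26 / (7.7e-03 * 31)
k = 270.1 W/(m*K)


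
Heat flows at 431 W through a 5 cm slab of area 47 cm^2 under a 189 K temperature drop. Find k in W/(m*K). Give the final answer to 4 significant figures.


k = Q*L / (A*dT)
L = 0.05 m, A = 4.7e-03 m^2
k = 431 * 0.05 / (4.7e-03 * 189)
k = 24.26 W/(m*K)


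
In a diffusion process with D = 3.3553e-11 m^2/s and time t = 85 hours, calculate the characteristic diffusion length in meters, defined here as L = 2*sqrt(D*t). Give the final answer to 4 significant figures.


t = 85 hr = 306000 s
Diffusion length = 2*sqrt(D*t)
= 2*sqrt(3.3553e-11 * 306000)
= 6.408e-03 m


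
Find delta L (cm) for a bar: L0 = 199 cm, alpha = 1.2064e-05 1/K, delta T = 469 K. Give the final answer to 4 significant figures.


dL = L0 * alpha * dT
dL = 199 * 1.2064e-05 * 469
dL = 1.126 cm


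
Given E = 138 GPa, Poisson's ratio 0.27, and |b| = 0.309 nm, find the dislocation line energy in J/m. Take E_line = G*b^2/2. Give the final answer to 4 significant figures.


Step 1: G = E / (2*(1+nu))
G = 138 / (2*(1+0.27)) = 54.3307 GPa = 5.43307e+10 Pa
Step 2: E_line = G*b^2/2
b = 0.309 nm = 3.09e-10 m
E_line = 0.5 * 5.43307e+10 * (3.09e-10)^2 = 2.594e-09 J/m


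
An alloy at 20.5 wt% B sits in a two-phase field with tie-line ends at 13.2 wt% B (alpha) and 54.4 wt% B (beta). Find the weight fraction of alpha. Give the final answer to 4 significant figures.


f_alpha = (C_beta - C0) / (C_beta - C_alpha)
f_alpha = (54.4 - 20.5) / (54.4 - 13.2)
f_alpha = 0.8228


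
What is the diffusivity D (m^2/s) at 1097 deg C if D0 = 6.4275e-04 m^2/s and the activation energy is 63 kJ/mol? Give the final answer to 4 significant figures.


D = D0 * exp(-Qd / (R*T))
T = 1370.15 K
D = 6.4275e-04 * exp(-63e3 / (8.314 * 1370.15))
D = 2.548e-06 m^2/s


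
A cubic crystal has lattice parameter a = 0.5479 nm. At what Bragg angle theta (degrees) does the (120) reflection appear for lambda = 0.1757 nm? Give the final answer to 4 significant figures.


d = a / sqrt(h^2+k^2+l^2)
d = 0.5479 / sqrt(5) = 0.245028 nm
lambda = 2*d*sin(theta)  =>  sin(theta) = lambda / (2*d)
sin(theta) = 0.1757 / (2 * 0.245028) = 0.35853
theta = 21.01 deg


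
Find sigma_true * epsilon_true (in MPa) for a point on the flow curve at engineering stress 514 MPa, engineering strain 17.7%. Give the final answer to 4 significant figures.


sigma_true = sigma_eng * (1 + epsilon_eng)
sigma_true = 514 * (1 + 0.177) = 604.978 MPa
epsilon_true = ln(1 + epsilon_eng)
epsilon_true = ln(1 + 0.177) = 0.162969
sigma_true * epsilon_true = 604.978 * 0.162969 = 98.59 MPa


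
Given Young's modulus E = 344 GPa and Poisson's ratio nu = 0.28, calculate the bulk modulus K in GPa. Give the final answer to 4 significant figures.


K = E / (3*(1-2*nu))
K = 344 / (3*(1-2*0.28))
K = 260.6 GPa


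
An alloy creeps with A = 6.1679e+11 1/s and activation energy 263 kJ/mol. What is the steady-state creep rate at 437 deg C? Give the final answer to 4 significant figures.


rate = A * exp(-Q / (R*T))
T = 437 + 273.15 = 710.15 K
rate = 6.1679e+11 * exp(-263e3 / (8.314 * 710.15))
rate = 2.784e-08 1/s


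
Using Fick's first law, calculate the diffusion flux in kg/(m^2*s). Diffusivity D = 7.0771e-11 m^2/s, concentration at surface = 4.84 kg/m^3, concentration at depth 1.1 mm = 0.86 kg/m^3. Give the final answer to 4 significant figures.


J = -D * (dC/dx) = D * (C1 - C2) / dx
J = 7.0771e-11 * (4.84 - 0.86) / 1.1e-03
J = 2.561e-07 kg/(m^2*s)


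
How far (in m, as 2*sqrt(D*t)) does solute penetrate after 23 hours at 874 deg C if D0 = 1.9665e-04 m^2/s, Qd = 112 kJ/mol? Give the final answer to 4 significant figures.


Step 1: D = D0 * exp(-Qd/(R*T))
T = 1147.15 K
D = 1.9665e-04 * exp(-112e3 / (8.314 * 1147.15)) = 1.56197e-09 m^2/s
Step 2: L = 2*sqrt(D*t)
t = 23 h = 82800 s
L = 2*sqrt(1.56197e-09 * 82800) = 0.02274 m


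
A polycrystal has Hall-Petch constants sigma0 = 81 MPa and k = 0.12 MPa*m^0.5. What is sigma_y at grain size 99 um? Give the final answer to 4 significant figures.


sigma_y = sigma0 + k / sqrt(d)
d = 99 um = 9.9e-05 m
sigma_y = 81 + 0.12 / sqrt(9.9e-05)
sigma_y = 93.06 MPa


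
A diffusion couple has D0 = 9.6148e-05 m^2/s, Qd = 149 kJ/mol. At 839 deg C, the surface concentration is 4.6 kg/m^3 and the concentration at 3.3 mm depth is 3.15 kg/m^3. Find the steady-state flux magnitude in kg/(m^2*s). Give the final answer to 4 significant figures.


Step 1: D = D0 * exp(-Qd/(R*T))
T = 839 + 273.15 = 1112.15 K
D = 9.6148e-05 * exp(-149e3 / (8.314 * 1112.15)) = 9.65085e-12 m^2/s
Step 2: J = D * (C1 - C2) / dx
J = 9.65085e-12 * (4.6 - 3.15) / 3.3e-03
J = 4.241e-09 kg/(m^2*s)


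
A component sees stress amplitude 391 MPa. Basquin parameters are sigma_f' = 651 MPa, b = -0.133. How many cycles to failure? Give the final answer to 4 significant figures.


sigma_a = sigma_f' * (2*Nf)^b
2*Nf = (sigma_a / sigma_f')^(1/b)
2*Nf = (391 / 651)^(1/-0.133)
2*Nf = 46.2055
Nf = 23.1 cycles


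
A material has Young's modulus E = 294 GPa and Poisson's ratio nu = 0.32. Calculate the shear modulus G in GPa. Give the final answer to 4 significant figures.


G = E / (2*(1+nu))
G = 294 / (2*(1+0.32))
G = 111.4 GPa


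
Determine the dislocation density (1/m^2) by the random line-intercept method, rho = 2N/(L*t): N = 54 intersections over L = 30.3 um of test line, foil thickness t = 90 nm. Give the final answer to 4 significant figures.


rho = 2N / (L * t)
L = 30.3 um = 3.03e-05 m, t = 90 nm = 9e-08 m
rho = 2 * 54 / (3.03e-05 * 9e-08)
rho = 3.96e+13 1/m^2


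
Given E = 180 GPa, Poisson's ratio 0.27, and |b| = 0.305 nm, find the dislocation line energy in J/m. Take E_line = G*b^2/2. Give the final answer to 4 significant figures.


Step 1: G = E / (2*(1+nu))
G = 180 / (2*(1+0.27)) = 70.8661 GPa = 7.08661e+10 Pa
Step 2: E_line = G*b^2/2
b = 0.305 nm = 3.05e-10 m
E_line = 0.5 * 7.08661e+10 * (3.05e-10)^2 = 3.296e-09 J/m


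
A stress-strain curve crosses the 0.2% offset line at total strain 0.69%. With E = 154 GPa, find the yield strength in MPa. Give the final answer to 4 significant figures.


Offset strain = 0.002
Elastic strain at yield = total_strain - offset = 6.9e-03 - 0.002 = 4.9e-03
sigma_y = E * elastic_strain = 154000 * 4.9e-03
sigma_y = 754.6 MPa


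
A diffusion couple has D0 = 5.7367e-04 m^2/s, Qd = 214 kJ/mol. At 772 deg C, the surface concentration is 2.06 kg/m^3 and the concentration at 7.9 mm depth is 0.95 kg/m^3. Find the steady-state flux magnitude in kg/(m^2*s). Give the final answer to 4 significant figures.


Step 1: D = D0 * exp(-Qd/(R*T))
T = 772 + 273.15 = 1045.15 K
D = 5.7367e-04 * exp(-214e3 / (8.314 * 1045.15)) = 1.156e-14 m^2/s
Step 2: J = D * (C1 - C2) / dx
J = 1.156e-14 * (2.06 - 0.95) / 7.9e-03
J = 1.624e-12 kg/(m^2*s)


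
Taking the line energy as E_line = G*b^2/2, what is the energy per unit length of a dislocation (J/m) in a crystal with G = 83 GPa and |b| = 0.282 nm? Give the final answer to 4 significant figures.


E = G*b^2/2
b = 0.282 nm = 2.82e-10 m
G = 83 GPa = 8.3e+10 Pa
E = 0.5 * 8.3e+10 * (2.82e-10)^2
E = 3.3e-09 J/m


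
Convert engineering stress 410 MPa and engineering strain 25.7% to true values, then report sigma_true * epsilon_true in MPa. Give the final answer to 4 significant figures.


sigma_true = sigma_eng * (1 + epsilon_eng)
sigma_true = 410 * (1 + 0.257) = 515.37 MPa
epsilon_true = ln(1 + epsilon_eng)
epsilon_true = ln(1 + 0.257) = 0.228728
sigma_true * epsilon_true = 515.37 * 0.228728 = 117.9 MPa


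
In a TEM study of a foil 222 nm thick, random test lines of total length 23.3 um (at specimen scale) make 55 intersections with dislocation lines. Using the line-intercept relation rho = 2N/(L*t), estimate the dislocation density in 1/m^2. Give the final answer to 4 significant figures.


rho = 2N / (L * t)
L = 23.3 um = 2.33e-05 m, t = 222 nm = 2.22e-07 m
rho = 2 * 55 / (2.33e-05 * 2.22e-07)
rho = 2.127e+13 1/m^2


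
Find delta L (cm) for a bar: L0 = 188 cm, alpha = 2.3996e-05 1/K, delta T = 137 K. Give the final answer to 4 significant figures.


dL = L0 * alpha * dT
dL = 188 * 2.3996e-05 * 137
dL = 0.618 cm


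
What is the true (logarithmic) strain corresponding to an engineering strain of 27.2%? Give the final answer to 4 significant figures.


epsilon_true = ln(1 + epsilon_eng)
epsilon_true = ln(1 + 0.272)
epsilon_true = 0.2406


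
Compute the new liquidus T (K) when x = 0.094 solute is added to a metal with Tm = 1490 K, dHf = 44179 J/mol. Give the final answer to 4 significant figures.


dT = R*Tm^2*x / dHf
dT = 8.314 * 1490^2 * 0.094 / 44179
dT = 39.273 K
T_new = 1490 - 39.273 = 1451 K


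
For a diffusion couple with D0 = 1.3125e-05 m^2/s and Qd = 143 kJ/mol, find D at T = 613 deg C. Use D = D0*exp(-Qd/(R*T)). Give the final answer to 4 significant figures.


D = D0 * exp(-Qd / (R*T))
T = 886.15 K
D = 1.3125e-05 * exp(-143e3 / (8.314 * 886.15))
D = 4.882e-14 m^2/s


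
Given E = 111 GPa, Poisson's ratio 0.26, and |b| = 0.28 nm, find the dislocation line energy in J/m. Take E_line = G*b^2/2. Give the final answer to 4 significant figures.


Step 1: G = E / (2*(1+nu))
G = 111 / (2*(1+0.26)) = 44.0476 GPa = 4.40476e+10 Pa
Step 2: E_line = G*b^2/2
b = 0.28 nm = 2.8e-10 m
E_line = 0.5 * 4.40476e+10 * (2.8e-10)^2 = 1.727e-09 J/m


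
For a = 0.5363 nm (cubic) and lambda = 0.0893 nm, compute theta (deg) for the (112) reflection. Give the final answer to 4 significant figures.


d = a / sqrt(h^2+k^2+l^2)
d = 0.5363 / sqrt(6) = 0.218944 nm
lambda = 2*d*sin(theta)  =>  sin(theta) = lambda / (2*d)
sin(theta) = 0.0893 / (2 * 0.218944) = 0.203934
theta = 11.77 deg


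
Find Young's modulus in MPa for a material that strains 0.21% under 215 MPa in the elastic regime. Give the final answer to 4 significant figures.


E = sigma / epsilon
epsilon = 0.21% = 2.1e-03
E = 215 / 2.1e-03
E = 102400 MPa


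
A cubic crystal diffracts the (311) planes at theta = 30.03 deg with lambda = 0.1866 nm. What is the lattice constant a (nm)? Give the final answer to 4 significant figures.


d = lambda / (2*sin(theta))
d = 0.1866 / (2*sin(30.03 deg))
d = 0.186431 nm
a = d * sqrt(h^2+k^2+l^2) = 0.186431 * sqrt(11)
a = 0.6183 nm


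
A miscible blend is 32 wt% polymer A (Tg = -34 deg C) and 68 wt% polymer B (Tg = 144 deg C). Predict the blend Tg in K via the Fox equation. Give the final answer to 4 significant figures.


1/Tg = w1/Tg1 + w2/Tg2 (in Kelvin)
Tg1 = 239.15 K, Tg2 = 417.15 K
1/Tg = 0.32/239.15 + 0.68/417.15
Tg = 336.9 K


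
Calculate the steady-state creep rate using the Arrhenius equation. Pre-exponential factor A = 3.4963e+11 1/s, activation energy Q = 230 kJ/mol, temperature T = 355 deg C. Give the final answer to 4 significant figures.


rate = A * exp(-Q / (R*T))
T = 355 + 273.15 = 628.15 K
rate = 3.4963e+11 * exp(-230e3 / (8.314 * 628.15))
rate = 2.612e-08 1/s


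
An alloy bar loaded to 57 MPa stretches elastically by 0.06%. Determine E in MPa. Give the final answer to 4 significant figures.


E = sigma / epsilon
epsilon = 0.06% = 6e-04
E = 57 / 6e-04
E = 95000 MPa


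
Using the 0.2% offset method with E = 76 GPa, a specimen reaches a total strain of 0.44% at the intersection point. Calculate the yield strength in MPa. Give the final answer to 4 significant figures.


Offset strain = 0.002
Elastic strain at yield = total_strain - offset = 4.4e-03 - 0.002 = 2.4e-03
sigma_y = E * elastic_strain = 76000 * 2.4e-03
sigma_y = 182.4 MPa


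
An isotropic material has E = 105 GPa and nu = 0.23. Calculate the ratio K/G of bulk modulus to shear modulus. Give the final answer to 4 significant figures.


G = E / (2*(1+nu))
G = 105 / (2*(1+0.23)) = 42.6829 GPa
K = E / (3*(1-2*nu))
K = 105 / (3*(1-2*0.23)) = 64.8148 GPa
K/G = 64.8148 / 42.6829 = 1.519


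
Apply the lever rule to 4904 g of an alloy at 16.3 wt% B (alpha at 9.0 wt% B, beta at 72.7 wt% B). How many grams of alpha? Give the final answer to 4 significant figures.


f_alpha = (C_beta - C0) / (C_beta - C_alpha)
f_alpha = (72.7 - 16.3) / (72.7 - 9.0) = 0.8854
m_alpha = f_alpha * m_total = 0.8854 * 4904 = 4342 g


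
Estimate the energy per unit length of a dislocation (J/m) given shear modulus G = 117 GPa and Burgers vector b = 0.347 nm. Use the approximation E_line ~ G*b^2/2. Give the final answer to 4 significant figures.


E = G*b^2/2
b = 0.347 nm = 3.47e-10 m
G = 117 GPa = 1.17e+11 Pa
E = 0.5 * 1.17e+11 * (3.47e-10)^2
E = 7.044e-09 J/m


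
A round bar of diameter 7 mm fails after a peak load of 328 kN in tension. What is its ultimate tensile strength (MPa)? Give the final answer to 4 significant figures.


A0 = pi*(d/2)^2 = pi*(7/2)^2 = 38.4845 mm^2
UTS = F_max / A0 = 328*1000 / 38.4845
UTS = 8523 MPa


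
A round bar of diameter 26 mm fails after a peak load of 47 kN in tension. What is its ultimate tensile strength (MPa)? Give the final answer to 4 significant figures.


A0 = pi*(d/2)^2 = pi*(26/2)^2 = 530.929 mm^2
UTS = F_max / A0 = 47*1000 / 530.929
UTS = 88.52 MPa


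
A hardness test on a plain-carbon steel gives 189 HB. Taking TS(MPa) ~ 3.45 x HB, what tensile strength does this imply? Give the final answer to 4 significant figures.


TS (MPa) = 3.45 * HB
TS = 3.45 * 189
TS = 652.1 MPa


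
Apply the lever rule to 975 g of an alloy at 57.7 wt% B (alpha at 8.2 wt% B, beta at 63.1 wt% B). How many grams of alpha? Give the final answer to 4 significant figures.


f_alpha = (C_beta - C0) / (C_beta - C_alpha)
f_alpha = (63.1 - 57.7) / (63.1 - 8.2) = 0.0983607
m_alpha = f_alpha * m_total = 0.0983607 * 975 = 95.9 g


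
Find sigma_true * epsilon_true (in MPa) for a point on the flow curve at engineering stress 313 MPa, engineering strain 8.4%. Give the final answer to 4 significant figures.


sigma_true = sigma_eng * (1 + epsilon_eng)
sigma_true = 313 * (1 + 0.084) = 339.292 MPa
epsilon_true = ln(1 + epsilon_eng)
epsilon_true = ln(1 + 0.084) = 0.0806579
sigma_true * epsilon_true = 339.292 * 0.0806579 = 27.37 MPa


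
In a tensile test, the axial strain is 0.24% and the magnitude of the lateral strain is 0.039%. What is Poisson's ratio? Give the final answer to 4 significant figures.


nu = -epsilon_lat / epsilon_axial
Lateral strain is contraction (negative), so using magnitudes:
nu = 0.039 / 0.24
nu = 0.1625


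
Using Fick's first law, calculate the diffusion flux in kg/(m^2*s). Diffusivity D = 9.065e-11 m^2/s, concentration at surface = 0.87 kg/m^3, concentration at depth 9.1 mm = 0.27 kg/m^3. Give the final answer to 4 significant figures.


J = -D * (dC/dx) = D * (C1 - C2) / dx
J = 9.065e-11 * (0.87 - 0.27) / 9.1e-03
J = 5.977e-09 kg/(m^2*s)


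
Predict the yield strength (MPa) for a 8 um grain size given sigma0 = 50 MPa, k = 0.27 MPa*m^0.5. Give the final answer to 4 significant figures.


sigma_y = sigma0 + k / sqrt(d)
d = 8 um = 8e-06 m
sigma_y = 50 + 0.27 / sqrt(8e-06)
sigma_y = 145.5 MPa


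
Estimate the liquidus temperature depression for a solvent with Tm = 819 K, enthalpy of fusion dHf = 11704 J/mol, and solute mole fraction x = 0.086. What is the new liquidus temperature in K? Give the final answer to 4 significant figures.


dT = R*Tm^2*x / dHf
dT = 8.314 * 819^2 * 0.086 / 11704
dT = 40.9772 K
T_new = 819 - 40.9772 = 778 K


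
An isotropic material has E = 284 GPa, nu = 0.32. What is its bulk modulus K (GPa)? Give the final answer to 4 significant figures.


K = E / (3*(1-2*nu))
K = 284 / (3*(1-2*0.32))
K = 263 GPa


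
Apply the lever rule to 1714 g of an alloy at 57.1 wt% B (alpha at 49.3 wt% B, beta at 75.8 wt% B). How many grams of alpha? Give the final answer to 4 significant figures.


f_alpha = (C_beta - C0) / (C_beta - C_alpha)
f_alpha = (75.8 - 57.1) / (75.8 - 49.3) = 0.70566
m_alpha = f_alpha * m_total = 0.70566 * 1714 = 1210 g


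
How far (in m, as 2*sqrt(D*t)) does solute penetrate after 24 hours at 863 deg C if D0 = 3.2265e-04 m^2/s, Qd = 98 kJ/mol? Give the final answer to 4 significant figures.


Step 1: D = D0 * exp(-Qd/(R*T))
T = 1136.15 K
D = 3.2265e-04 * exp(-98e3 / (8.314 * 1136.15)) = 1.00695e-08 m^2/s
Step 2: L = 2*sqrt(D*t)
t = 24 h = 86400 s
L = 2*sqrt(1.00695e-08 * 86400) = 0.05899 m


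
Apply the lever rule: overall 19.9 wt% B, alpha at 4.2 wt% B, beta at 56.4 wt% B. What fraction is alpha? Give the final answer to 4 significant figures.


f_alpha = (C_beta - C0) / (C_beta - C_alpha)
f_alpha = (56.4 - 19.9) / (56.4 - 4.2)
f_alpha = 0.6992


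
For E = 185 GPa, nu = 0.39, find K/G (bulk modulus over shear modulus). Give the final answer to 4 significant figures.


G = E / (2*(1+nu))
G = 185 / (2*(1+0.39)) = 66.5468 GPa
K = E / (3*(1-2*nu))
K = 185 / (3*(1-2*0.39)) = 280.303 GPa
K/G = 280.303 / 66.5468 = 4.212


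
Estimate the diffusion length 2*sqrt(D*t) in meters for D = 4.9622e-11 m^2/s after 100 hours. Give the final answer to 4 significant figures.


t = 100 hr = 360000 s
Diffusion length = 2*sqrt(D*t)
= 2*sqrt(4.9622e-11 * 360000)
= 8.453e-03 m


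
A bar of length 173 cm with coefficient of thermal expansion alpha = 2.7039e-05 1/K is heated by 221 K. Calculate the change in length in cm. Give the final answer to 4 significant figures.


dL = L0 * alpha * dT
dL = 173 * 2.7039e-05 * 221
dL = 1.034 cm


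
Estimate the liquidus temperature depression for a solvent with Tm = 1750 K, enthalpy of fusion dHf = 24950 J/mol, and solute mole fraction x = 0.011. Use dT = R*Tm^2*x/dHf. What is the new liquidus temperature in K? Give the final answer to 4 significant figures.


dT = R*Tm^2*x / dHf
dT = 8.314 * 1750^2 * 0.011 / 24950
dT = 11.2256 K
T_new = 1750 - 11.2256 = 1739 K


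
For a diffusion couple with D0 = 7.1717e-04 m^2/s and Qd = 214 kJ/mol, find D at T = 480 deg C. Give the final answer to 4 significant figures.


D = D0 * exp(-Qd / (R*T))
T = 753.15 K
D = 7.1717e-04 * exp(-214e3 / (8.314 * 753.15))
D = 1.031e-18 m^2/s


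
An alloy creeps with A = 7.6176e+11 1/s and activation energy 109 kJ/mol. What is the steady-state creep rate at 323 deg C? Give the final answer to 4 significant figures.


rate = A * exp(-Q / (R*T))
T = 323 + 273.15 = 596.15 K
rate = 7.6176e+11 * exp(-109e3 / (8.314 * 596.15))
rate = 214.2 1/s


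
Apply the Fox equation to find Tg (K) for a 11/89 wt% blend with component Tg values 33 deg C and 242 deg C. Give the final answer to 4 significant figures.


1/Tg = w1/Tg1 + w2/Tg2 (in Kelvin)
Tg1 = 306.15 K, Tg2 = 515.15 K
1/Tg = 0.11/306.15 + 0.89/515.15
Tg = 479.2 K


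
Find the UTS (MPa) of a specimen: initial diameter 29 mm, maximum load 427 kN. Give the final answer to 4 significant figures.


A0 = pi*(d/2)^2 = pi*(29/2)^2 = 660.52 mm^2
UTS = F_max / A0 = 427*1000 / 660.52
UTS = 646.5 MPa


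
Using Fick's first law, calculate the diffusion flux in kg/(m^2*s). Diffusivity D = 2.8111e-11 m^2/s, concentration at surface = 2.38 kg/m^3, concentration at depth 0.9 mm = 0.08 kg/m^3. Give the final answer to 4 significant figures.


J = -D * (dC/dx) = D * (C1 - C2) / dx
J = 2.8111e-11 * (2.38 - 0.08) / 9e-04
J = 7.184e-08 kg/(m^2*s)


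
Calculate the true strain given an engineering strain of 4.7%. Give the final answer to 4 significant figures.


epsilon_true = ln(1 + epsilon_eng)
epsilon_true = ln(1 + 0.047)
epsilon_true = 0.04593


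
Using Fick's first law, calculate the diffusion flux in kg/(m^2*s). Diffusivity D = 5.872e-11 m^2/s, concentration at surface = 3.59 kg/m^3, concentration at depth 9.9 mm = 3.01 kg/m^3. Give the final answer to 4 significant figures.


J = -D * (dC/dx) = D * (C1 - C2) / dx
J = 5.872e-11 * (3.59 - 3.01) / 9.9e-03
J = 3.44e-09 kg/(m^2*s)


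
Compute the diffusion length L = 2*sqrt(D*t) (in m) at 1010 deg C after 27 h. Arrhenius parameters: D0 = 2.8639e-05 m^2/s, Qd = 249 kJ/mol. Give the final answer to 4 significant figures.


Step 1: D = D0 * exp(-Qd/(R*T))
T = 1283.15 K
D = 2.8639e-05 * exp(-249e3 / (8.314 * 1283.15)) = 2.09058e-15 m^2/s
Step 2: L = 2*sqrt(D*t)
t = 27 h = 97200 s
L = 2*sqrt(2.09058e-15 * 97200) = 2.851e-05 m


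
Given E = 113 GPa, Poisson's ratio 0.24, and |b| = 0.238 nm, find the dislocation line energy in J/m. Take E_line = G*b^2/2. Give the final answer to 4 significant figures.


Step 1: G = E / (2*(1+nu))
G = 113 / (2*(1+0.24)) = 45.5645 GPa = 4.55645e+10 Pa
Step 2: E_line = G*b^2/2
b = 0.238 nm = 2.38e-10 m
E_line = 0.5 * 4.55645e+10 * (2.38e-10)^2 = 1.29e-09 J/m


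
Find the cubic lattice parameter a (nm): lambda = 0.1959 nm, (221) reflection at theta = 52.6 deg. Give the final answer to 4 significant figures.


d = lambda / (2*sin(theta))
d = 0.1959 / (2*sin(52.6 deg))
d = 0.123298 nm
a = d * sqrt(h^2+k^2+l^2) = 0.123298 * sqrt(9)
a = 0.3699 nm


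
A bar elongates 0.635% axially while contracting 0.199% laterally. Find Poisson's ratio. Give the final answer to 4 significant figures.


nu = -epsilon_lat / epsilon_axial
Lateral strain is contraction (negative), so using magnitudes:
nu = 0.199 / 0.635
nu = 0.3134


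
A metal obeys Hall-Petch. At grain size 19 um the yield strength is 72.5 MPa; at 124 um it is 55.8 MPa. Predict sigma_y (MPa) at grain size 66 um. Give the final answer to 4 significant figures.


sigma_y = sigma0 + k / sqrt(d)
1/sqrt(d1) = 1/sqrt(1.9e-05) = 229.416;  1/sqrt(d2) = 89.8027
k = (sigma1 - sigma2) / (1/sqrt(d1) - 1/sqrt(d2)) = (72.5 - 55.8) / (229.416 - 89.8027) = 0.119616 MPa*m^0.5
sigma0 = sigma1 - k/sqrt(d1) = 72.5 - 0.119616*229.416 = 45.0581 MPa
sigma_y(d3) = 45.0581 + 0.119616 / sqrt(6.6e-05) = 59.78 MPa


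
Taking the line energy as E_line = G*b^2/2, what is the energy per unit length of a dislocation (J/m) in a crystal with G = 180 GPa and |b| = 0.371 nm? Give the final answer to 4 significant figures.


E = G*b^2/2
b = 0.371 nm = 3.71e-10 m
G = 180 GPa = 1.8e+11 Pa
E = 0.5 * 1.8e+11 * (3.71e-10)^2
E = 1.239e-08 J/m


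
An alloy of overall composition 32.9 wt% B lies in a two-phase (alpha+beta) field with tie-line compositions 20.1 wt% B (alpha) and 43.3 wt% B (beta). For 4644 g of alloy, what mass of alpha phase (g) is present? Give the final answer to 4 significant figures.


f_alpha = (C_beta - C0) / (C_beta - C_alpha)
f_alpha = (43.3 - 32.9) / (43.3 - 20.1) = 0.448276
m_alpha = f_alpha * m_total = 0.448276 * 4644 = 2082 g


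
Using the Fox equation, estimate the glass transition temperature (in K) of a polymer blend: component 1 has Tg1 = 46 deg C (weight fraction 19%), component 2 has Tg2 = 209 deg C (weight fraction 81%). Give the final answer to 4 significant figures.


1/Tg = w1/Tg1 + w2/Tg2 (in Kelvin)
Tg1 = 319.15 K, Tg2 = 482.15 K
1/Tg = 0.19/319.15 + 0.81/482.15
Tg = 439.5 K


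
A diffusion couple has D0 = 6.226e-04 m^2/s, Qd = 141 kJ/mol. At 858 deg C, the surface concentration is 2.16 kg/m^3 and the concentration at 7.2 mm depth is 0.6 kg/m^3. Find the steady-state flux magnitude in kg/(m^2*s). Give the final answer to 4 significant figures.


Step 1: D = D0 * exp(-Qd/(R*T))
T = 858 + 273.15 = 1131.15 K
D = 6.226e-04 * exp(-141e3 / (8.314 * 1131.15)) = 1.9179e-10 m^2/s
Step 2: J = D * (C1 - C2) / dx
J = 1.9179e-10 * (2.16 - 0.6) / 7.2e-03
J = 4.155e-08 kg/(m^2*s)


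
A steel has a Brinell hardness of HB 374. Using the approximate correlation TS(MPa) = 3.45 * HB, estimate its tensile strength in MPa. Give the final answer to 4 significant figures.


TS (MPa) = 3.45 * HB
TS = 3.45 * 374
TS = 1290 MPa


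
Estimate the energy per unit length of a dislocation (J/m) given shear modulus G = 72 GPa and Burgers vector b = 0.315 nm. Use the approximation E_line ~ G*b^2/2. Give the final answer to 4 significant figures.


E = G*b^2/2
b = 0.315 nm = 3.15e-10 m
G = 72 GPa = 7.2e+10 Pa
E = 0.5 * 7.2e+10 * (3.15e-10)^2
E = 3.572e-09 J/m


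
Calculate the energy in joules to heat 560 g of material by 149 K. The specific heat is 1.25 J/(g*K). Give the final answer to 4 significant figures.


Q = m * cp * dT
Q = 560 * 1.25 * 149
Q = 104300 J


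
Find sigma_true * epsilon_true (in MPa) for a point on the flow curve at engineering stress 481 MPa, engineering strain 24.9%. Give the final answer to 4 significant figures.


sigma_true = sigma_eng * (1 + epsilon_eng)
sigma_true = 481 * (1 + 0.249) = 600.769 MPa
epsilon_true = ln(1 + epsilon_eng)
epsilon_true = ln(1 + 0.249) = 0.222343
sigma_true * epsilon_true = 600.769 * 0.222343 = 133.6 MPa


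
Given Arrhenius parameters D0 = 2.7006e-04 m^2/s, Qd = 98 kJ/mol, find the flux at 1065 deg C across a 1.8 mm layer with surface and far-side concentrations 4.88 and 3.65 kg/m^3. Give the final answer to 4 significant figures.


Step 1: D = D0 * exp(-Qd/(R*T))
T = 1065 + 273.15 = 1338.15 K
D = 2.7006e-04 * exp(-98e3 / (8.314 * 1338.15)) = 4.03548e-08 m^2/s
Step 2: J = D * (C1 - C2) / dx
J = 4.03548e-08 * (4.88 - 3.65) / 1.8e-03
J = 2.758e-05 kg/(m^2*s)


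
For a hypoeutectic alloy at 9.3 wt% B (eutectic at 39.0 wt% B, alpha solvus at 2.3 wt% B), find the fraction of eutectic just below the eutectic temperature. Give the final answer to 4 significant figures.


f_primary = (C_e - C0) / (C_e - C_alpha_max)
f_primary = (39.0 - 9.3) / (39.0 - 2.3)
f_primary = 0.809264
f_eutectic = 1 - 0.809264 = 0.1907


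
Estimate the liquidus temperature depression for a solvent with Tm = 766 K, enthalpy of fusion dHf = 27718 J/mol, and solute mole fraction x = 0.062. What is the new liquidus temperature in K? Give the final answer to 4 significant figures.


dT = R*Tm^2*x / dHf
dT = 8.314 * 766^2 * 0.062 / 27718
dT = 10.9118 K
T_new = 766 - 10.9118 = 755.1 K


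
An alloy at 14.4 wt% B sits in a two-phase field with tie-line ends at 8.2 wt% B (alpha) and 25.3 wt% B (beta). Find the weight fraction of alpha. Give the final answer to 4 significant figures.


f_alpha = (C_beta - C0) / (C_beta - C_alpha)
f_alpha = (25.3 - 14.4) / (25.3 - 8.2)
f_alpha = 0.6374


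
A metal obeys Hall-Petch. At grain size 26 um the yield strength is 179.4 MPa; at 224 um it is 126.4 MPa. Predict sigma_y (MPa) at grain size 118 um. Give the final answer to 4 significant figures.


sigma_y = sigma0 + k / sqrt(d)
1/sqrt(d1) = 1/sqrt(2.6e-05) = 196.116;  1/sqrt(d2) = 66.8153
k = (sigma1 - sigma2) / (1/sqrt(d1) - 1/sqrt(d2)) = (179.4 - 126.4) / (196.116 - 66.8153) = 0.409897 MPa*m^0.5
sigma0 = sigma1 - k/sqrt(d1) = 179.4 - 0.409897*196.116 = 99.0126 MPa
sigma_y(d3) = 99.0126 + 0.409897 / sqrt(1.18e-04) = 136.7 MPa


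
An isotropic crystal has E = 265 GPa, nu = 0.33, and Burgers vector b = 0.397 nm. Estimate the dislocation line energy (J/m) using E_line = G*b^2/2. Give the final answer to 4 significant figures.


Step 1: G = E / (2*(1+nu))
G = 265 / (2*(1+0.33)) = 99.6241 GPa = 9.96241e+10 Pa
Step 2: E_line = G*b^2/2
b = 0.397 nm = 3.97e-10 m
E_line = 0.5 * 9.96241e+10 * (3.97e-10)^2 = 7.851e-09 J/m


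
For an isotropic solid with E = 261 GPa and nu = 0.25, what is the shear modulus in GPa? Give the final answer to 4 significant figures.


G = E / (2*(1+nu))
G = 261 / (2*(1+0.25))
G = 104.4 GPa


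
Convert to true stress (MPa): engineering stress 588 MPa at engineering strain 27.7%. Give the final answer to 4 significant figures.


sigma_true = sigma_eng * (1 + epsilon_eng)
sigma_true = 588 * (1 + 0.277)
sigma_true = 750.9 MPa


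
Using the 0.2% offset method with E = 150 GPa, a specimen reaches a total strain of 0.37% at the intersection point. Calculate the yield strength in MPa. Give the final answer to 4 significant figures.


Offset strain = 0.002
Elastic strain at yield = total_strain - offset = 3.7e-03 - 0.002 = 1.7e-03
sigma_y = E * elastic_strain = 150000 * 1.7e-03
sigma_y = 255 MPa


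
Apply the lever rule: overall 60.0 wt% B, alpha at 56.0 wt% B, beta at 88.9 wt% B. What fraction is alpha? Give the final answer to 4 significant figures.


f_alpha = (C_beta - C0) / (C_beta - C_alpha)
f_alpha = (88.9 - 60.0) / (88.9 - 56.0)
f_alpha = 0.8784


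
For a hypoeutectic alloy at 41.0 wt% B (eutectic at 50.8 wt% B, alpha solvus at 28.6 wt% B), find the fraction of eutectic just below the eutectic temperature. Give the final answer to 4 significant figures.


f_primary = (C_e - C0) / (C_e - C_alpha_max)
f_primary = (50.8 - 41.0) / (50.8 - 28.6)
f_primary = 0.441441
f_eutectic = 1 - 0.441441 = 0.5586


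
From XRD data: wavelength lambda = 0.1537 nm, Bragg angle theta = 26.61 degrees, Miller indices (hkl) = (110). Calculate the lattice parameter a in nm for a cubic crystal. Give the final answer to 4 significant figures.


d = lambda / (2*sin(theta))
d = 0.1537 / (2*sin(26.61 deg))
d = 0.171573 nm
a = d * sqrt(h^2+k^2+l^2) = 0.171573 * sqrt(2)
a = 0.2426 nm


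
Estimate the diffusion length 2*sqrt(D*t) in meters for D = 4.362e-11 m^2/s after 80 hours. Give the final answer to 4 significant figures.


t = 80 hr = 288000 s
Diffusion length = 2*sqrt(D*t)
= 2*sqrt(4.362e-11 * 288000)
= 7.089e-03 m


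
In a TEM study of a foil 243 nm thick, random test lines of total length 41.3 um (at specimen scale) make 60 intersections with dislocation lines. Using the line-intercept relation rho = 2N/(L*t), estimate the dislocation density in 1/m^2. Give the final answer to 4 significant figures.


rho = 2N / (L * t)
L = 41.3 um = 4.13e-05 m, t = 243 nm = 2.43e-07 m
rho = 2 * 60 / (4.13e-05 * 2.43e-07)
rho = 1.196e+13 1/m^2


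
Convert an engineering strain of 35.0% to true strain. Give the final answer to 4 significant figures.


epsilon_true = ln(1 + epsilon_eng)
epsilon_true = ln(1 + 0.35)
epsilon_true = 0.3001


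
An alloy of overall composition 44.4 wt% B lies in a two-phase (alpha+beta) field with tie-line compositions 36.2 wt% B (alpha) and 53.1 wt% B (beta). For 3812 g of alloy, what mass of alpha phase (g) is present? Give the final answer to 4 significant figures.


f_alpha = (C_beta - C0) / (C_beta - C_alpha)
f_alpha = (53.1 - 44.4) / (53.1 - 36.2) = 0.514793
m_alpha = f_alpha * m_total = 0.514793 * 3812 = 1962 g


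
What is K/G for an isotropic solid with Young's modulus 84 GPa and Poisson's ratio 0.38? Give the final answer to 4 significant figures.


G = E / (2*(1+nu))
G = 84 / (2*(1+0.38)) = 30.4348 GPa
K = E / (3*(1-2*nu))
K = 84 / (3*(1-2*0.38)) = 116.667 GPa
K/G = 116.667 / 30.4348 = 3.833


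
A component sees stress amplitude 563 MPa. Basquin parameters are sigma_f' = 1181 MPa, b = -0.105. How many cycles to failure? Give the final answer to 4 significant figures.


sigma_a = sigma_f' * (2*Nf)^b
2*Nf = (sigma_a / sigma_f')^(1/b)
2*Nf = (563 / 1181)^(1/-0.105)
2*Nf = 1159.32
Nf = 579.7 cycles


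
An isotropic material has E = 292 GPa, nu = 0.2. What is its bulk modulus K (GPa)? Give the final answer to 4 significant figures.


K = E / (3*(1-2*nu))
K = 292 / (3*(1-2*0.2))
K = 162.2 GPa


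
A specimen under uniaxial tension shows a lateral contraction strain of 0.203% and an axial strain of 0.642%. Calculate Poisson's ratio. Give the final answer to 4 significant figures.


nu = -epsilon_lat / epsilon_axial
Lateral strain is contraction (negative), so using magnitudes:
nu = 0.203 / 0.642
nu = 0.3162


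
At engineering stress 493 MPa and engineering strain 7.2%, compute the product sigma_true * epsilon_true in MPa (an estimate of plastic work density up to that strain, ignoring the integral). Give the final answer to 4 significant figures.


sigma_true = sigma_eng * (1 + epsilon_eng)
sigma_true = 493 * (1 + 0.072) = 528.496 MPa
epsilon_true = ln(1 + epsilon_eng)
epsilon_true = ln(1 + 0.072) = 0.0695261
sigma_true * epsilon_true = 528.496 * 0.0695261 = 36.74 MPa
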